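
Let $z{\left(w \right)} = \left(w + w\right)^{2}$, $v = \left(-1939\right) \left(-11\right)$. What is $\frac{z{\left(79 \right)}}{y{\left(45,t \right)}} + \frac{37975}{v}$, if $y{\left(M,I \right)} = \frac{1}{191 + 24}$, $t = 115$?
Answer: $\frac{16354046645}{3047} \approx 5.3673 \cdot 10^{6}$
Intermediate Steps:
$v = 21329$
$y{\left(M,I \right)} = \frac{1}{215}$
$z{\left(w \right)} = 4 w^{2}$ ($z{\left(w \right)} = \left(2 w\right)^{2} = 4 w^{2}$)
$\frac{z{\left(79 \right)}}{y{\left(45,t \right)}} + \frac{37975}{v} = 4 \cdot 79^{2} \frac{1}{\frac{1}{215}} + \frac{37975}{21329} = 4 \cdot 6241 \cdot 215 + 37975 \cdot \frac{1}{21329} = 24964 \cdot 215 + \frac{5425}{3047} = 5367260 + \frac{5425}{3047} = \frac{16354046645}{3047}$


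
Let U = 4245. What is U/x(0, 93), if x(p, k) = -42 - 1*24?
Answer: -1415/22 ≈ -64.318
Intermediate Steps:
x(p, k) = -66 (x(p, k) = -42 - 24 = -66)
U/x(0, 93) = 4245/(-66) = 4245*(-1/66) = -1415/22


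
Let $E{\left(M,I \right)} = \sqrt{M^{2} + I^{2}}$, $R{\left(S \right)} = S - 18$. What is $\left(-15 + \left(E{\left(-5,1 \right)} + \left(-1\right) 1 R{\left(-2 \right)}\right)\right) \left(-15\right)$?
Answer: $-75 - 15 \sqrt{26} \approx -151.49$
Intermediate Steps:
$R{\left(S \right)} = -18 + S$ ($R{\left(S \right)} = S - 18 = -18 + S$)
$E{\left(M,I \right)} = \sqrt{I^{2} + M^{2}}$
$\left(-15 + \left(E{\left(-5,1 \right)} + \left(-1\right) 1 R{\left(-2 \right)}\right)\right) \left(-15\right) = \left(-15 + \left(\sqrt{1^{2} + \left(-5\right)^{2}} + \left(-1\right) 1 \left(-18 - 2\right)\right)\right) \left(-15\right) = \left(-15 + \left(\sqrt{1 + 25} - -20\right)\right) \left(-15\right) = \left(-15 + \left(\sqrt{26} + 20\right)\right) \left(-15\right) = \left(-15 + \left(20 + \sqrt{26}\right)\right) \left(-15\right) = \left(5 + \sqrt{26}\right) \left(-15\right) = -75 - 15 \sqrt{26}$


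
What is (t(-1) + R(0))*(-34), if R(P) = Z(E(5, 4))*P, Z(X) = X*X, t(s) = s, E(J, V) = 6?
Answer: 34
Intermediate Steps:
Z(X) = X**2
R(P) = 36*P (R(P) = 6**2*P = 36*P)
(t(-1) + R(0))*(-34) = (-1 + 36*0)*(-34) = (-1 + 0)*(-34) = -1*(-34) = 34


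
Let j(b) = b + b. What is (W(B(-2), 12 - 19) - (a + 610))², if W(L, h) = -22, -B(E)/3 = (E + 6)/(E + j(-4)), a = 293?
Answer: 855625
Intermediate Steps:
j(b) = 2*b
B(E) = -3*(6 + E)/(-8 + E) (B(E) = -3*(E + 6)/(E + 2*(-4)) = -3*(6 + E)/(E - 8) = -3*(6 + E)/(-8 + E))
(W(B(-2), 12 - 19) - (a + 610))² = (-22 - (293 + 610))² = (-22 - 1*903)² = (-22 - 903)² = (-925)² = 855625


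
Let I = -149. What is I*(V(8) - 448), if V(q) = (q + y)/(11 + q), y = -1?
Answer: 1267245/19 ≈ 66697.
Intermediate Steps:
V(q) = (-1 + q)/(11 + q) (V(q) = (q - 1)/(11 + q) = (-1 + q)/(11 + q))
I*(V(8) - 448) = -149*((-1 + 8)/(11 + 8) - 448) = -149*(7/19 - 448) = -149*(-8505/19) = 1267245/19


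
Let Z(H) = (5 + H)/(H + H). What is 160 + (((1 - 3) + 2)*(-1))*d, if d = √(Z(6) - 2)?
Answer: 160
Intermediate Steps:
Z(H) = (5 + H)/(2*H) (Z(H) = (5 + H)/((2*H)) = (5 + H)*(1/(2*H)) = (5 + H)/(2*H))
d = I*√39/6 (d = √((½)*(5 + 6)/6 - 2) = √((½)*(⅙)*11 - 2) = √(11/12 - 2) = √(-13/12) = I*√39/6 ≈ 1.0408*I)
160 + (((1 - 3) + 2)*(-1))*d = 160 + (((1 - 3) + 2)*(-1))*(I*√39/6) = 160 + ((-2 + 2)*(-1))*(I*√39/6) = 160 + (0*(-1))*(I*√39/6) = 160 + 0*(I*√39/6) = 160 + 0 = 160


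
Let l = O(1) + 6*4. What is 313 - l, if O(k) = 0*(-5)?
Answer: 289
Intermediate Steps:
O(k) = 0
l = 24 (l = 0 + 6*4 = 0 + 24 = 24)
313 - l = 313 - 1*24 = 313 - 24 = 289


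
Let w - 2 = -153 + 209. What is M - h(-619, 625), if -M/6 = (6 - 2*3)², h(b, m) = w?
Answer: -58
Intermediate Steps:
w = 58 (w = 2 + (-153 + 209) = 2 + 56 = 58)
h(b, m) = 58
M = 0 (M = -6*(6 - 2*3)² = -6*(6 - 6)² = -6*0² = -6*0 = 0)
M - h(-619, 625) = 0 - 1*58 = 0 - 58 = -58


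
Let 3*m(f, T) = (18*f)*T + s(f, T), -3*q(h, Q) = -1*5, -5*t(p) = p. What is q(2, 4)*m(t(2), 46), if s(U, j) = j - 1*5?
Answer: -1451/9 ≈ -161.22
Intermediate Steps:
t(p) = -p/5
s(U, j) = -5 + j (s(U, j) = j - 5 = -5 + j)
q(h, Q) = 5/3 (q(h, Q) = -(-1)*5/3 = -⅓*(-5) = 5/3)
m(f, T) = -5/3 + T/3 + 6*T*f (m(f, T) = ((18*f)*T + (-5 + T))/3 = (18*T*f + (-5 + T))/3 = (-5 + T + 18*T*f)/3 = -5/3 + T/3 + 6*T*f)
q(2, 4)*m(t(2), 46) = 5*(-5/3 + (⅓)*46 + 6*46*(-⅕*2))/3 = 5*(-5/3 + 46/3 + 6*46*(-⅖))/3 = 5*(-5/3 + 46/3 - 552/5)/3 = (5/3)*(-1451/15) = -1451/9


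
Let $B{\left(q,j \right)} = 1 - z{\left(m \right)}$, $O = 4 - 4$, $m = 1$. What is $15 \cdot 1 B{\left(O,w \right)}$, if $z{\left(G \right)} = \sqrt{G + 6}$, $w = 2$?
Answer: $15 - 15 \sqrt{7} \approx -24.686$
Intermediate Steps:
$O = 0$
$z{\left(G \right)} = \sqrt{6 + G}$
$B{\left(q,j \right)} = 1 - \sqrt{7}$ ($B{\left(q,j \right)} = 1 - \sqrt{6 + 1} = 1 - \sqrt{7}$)
$15 \cdot 1 B{\left(O,w \right)} = 15 \cdot 1 \left(1 - \sqrt{7}\right) = 15 \left(1 - \sqrt{7}\right) = 15 - 15 \sqrt{7}$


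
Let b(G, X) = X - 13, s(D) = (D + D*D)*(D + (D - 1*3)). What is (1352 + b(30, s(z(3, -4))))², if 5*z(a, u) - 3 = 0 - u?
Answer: 27986278681/15625 ≈ 1.7911e+6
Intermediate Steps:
z(a, u) = ⅗ - u/5 (z(a, u) = ⅗ + (0 - u)/5 = ⅗ + (-u)/5 = ⅗ - u/5)
s(D) = (-3 + 2*D)*(D + D²) (s(D) = (D + D²)*(D + (D - 3)) = (D + D²)*(D + (-3 + D)) = (D + D²)*(-3 + 2*D) = (-3 + 2*D)*(D + D²))
b(G, X) = -13 + X
(1352 + b(30, s(z(3, -4))))² = (1352 + (-13 + (⅗ - ⅕*(-4))*(-3 - (⅗ - ⅕*(-4)) + 2*(⅗ - ⅕*(-4))²)))² = (1352 + (-13 + (⅗ + ⅘)*(-3 - (⅗ + ⅘) + 2*(⅗ + ⅘)²)))² = (1352 + (-13 + 7*(-3 - 1*7/5 + 2*(7/5)²)/5))² = (1352 + (-13 + 7*(-3 - 7/5 + 2*(49/25))/5))² = (1352 + (-13 + 7*(-3 - 7/5 + 98/25)/5))² = (1352 + (-13 + (7/5)*(-12/25)))² = (1352 + (-13 - 84/125))² = (1352 - 1709/125)² = (167291/125)² = 27986278681/15625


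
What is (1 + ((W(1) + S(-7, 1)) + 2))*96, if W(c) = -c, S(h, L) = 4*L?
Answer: 576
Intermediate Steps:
(1 + ((W(1) + S(-7, 1)) + 2))*96 = (1 + ((-1*1 + 4*1) + 2))*96 = (1 + ((-1 + 4) + 2))*96 = (1 + (3 + 2))*96 = (1 + 5)*96 = 6*96 = 576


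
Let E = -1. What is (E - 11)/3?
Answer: -4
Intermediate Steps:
(E - 11)/3 = (-1 - 11)/3 = -12*⅓ = -4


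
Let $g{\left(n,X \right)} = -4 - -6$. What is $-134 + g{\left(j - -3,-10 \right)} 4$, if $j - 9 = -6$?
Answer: $-126$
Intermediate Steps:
$j = 3$ ($j = 9 - 6 = 3$)
$g{\left(n,X \right)} = 2$ ($g{\left(n,X \right)} = -4 + 6 = 2$)
$-134 + g{\left(j - -3,-10 \right)} 4 = -134 + 2 \cdot 4 = -134 + 8 = -126$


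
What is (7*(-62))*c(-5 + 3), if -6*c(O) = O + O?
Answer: -868/3 ≈ -289.33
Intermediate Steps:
c(O) = -O/3 (c(O) = -(O + O)/6 = -O/3)
(7*(-62))*c(-5 + 3) = (7*(-62))*(-(-5 + 3)/3) = -(-434)*(-2)/3 = -434*⅔ = -868/3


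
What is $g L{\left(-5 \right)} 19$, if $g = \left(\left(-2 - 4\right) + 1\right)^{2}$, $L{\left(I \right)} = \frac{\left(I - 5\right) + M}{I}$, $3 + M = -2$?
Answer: $1425$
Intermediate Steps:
$M = -5$ ($M = -3 - 2 = -5$)
$L{\left(I \right)} = \frac{-10 + I}{I}$ ($L{\left(I \right)} = \frac{\left(I - 5\right) - 5}{I} = \frac{\left(-5 + I\right) - 5}{I} = \frac{-10 + I}{I}$)
$g = 25$ ($g = \left(-6 + 1\right)^{2} = \left(-5\right)^{2} = 25$)
$g L{\left(-5 \right)} 19 = 25 \frac{-10 - 5}{-5} \cdot 19 = 25 \left(\left(- \frac{1}{5}\right) \left(-15\right)\right) 19 = 25 \cdot 3 \cdot 19 = 75 \cdot 19 = 1425$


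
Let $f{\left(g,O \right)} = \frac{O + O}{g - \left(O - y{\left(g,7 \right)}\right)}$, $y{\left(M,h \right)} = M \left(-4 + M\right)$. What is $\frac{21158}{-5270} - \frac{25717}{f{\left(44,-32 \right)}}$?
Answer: $\frac{31103642141}{42160} \approx 7.3775 \cdot 10^{5}$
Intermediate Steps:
$f{\left(g,O \right)} = \frac{2 O}{g - O + g \left(-4 + g\right)}$ ($f{\left(g,O \right)} = \frac{O + O}{g - \left(O - g \left(-4 + g\right)\right)} = \frac{2 O}{g - \left(O - g \left(-4 + g\right)\right)} = \frac{2 O}{g - O + g \left(-4 + g\right)}$)
$\frac{21158}{-5270} - \frac{25717}{f{\left(44,-32 \right)}} = \frac{21158}{-5270} - \frac{25717}{2 \left(-32\right) \frac{1}{44 - -32 + 44 \left(-4 + 44\right)}} = 21158 \left(- \frac{1}{5270}\right) - \frac{25717}{2 \left(-32\right) \frac{1}{44 + 32 + 44 \cdot 40}} = - \frac{10579}{2635} - \frac{25717}{2 \left(-32\right) \frac{1}{44 + 32 + 1760}} = - \frac{10579}{2635} - \frac{25717}{2 \left(-32\right) \frac{1}{1836}} = - \frac{10579}{2635} - \frac{25717}{- \frac{16}{459}} = - \frac{10579}{2635} - - \frac{11804103}{16} = - \frac{10579}{2635} + \frac{11804103}{16} = \frac{31103642141}{42160}$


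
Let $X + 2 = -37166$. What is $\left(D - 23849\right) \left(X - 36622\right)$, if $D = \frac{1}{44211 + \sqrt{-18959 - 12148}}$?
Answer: $\frac{573302745005120365}{325773938} + \frac{36895 i \sqrt{31107}}{977321814} \approx 1.7598 \cdot 10^{9} + 0.0066582 i$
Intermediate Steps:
$X = -37168$ ($X = -2 - 37166 = -37168$)
$D = \frac{1}{44211 + i \sqrt{31107}}$ ($D = \frac{1}{44211 + \sqrt{-31107}} = \frac{1}{44211 + i \sqrt{31107}} \approx 2.2618 \cdot 10^{-5} - 9.023 \cdot 10^{-8} i$)
$\left(D - 23849\right) \left(X - 36622\right) = \left(\left(\frac{14737}{651547876} - \frac{i \sqrt{31107}}{1954643628}\right) - 23849\right) \left(-37168 - 36622\right) = \left(- \frac{15538765279987}{651547876} - \frac{i \sqrt{31107}}{1954643628}\right) \left(-37168 - 36622\right) = \left(- \frac{15538765279987}{651547876} - \frac{i \sqrt{31107}}{1954643628}\right) \left(-73790\right) = \frac{573302745005120365}{325773938} + \frac{36895 i \sqrt{31107}}{977321814}$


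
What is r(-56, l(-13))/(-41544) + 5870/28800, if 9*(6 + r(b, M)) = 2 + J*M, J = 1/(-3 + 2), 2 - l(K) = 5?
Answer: 3050251/14955840 ≈ 0.20395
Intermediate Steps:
l(K) = -3 (l(K) = 2 - 1*5 = 2 - 5 = -3)
J = -1 (J = 1/(-1) = -1)
r(b, M) = -52/9 - M/9 (r(b, M) = -6 + (2 - M)/9 = -6 + (2/9 - M/9) = -52/9 - M/9)
r(-56, l(-13))/(-41544) + 5870/28800 = (-52/9 - ⅑*(-3))/(-41544) + 5870/28800 = (-52/9 + ⅓)*(-1/41544) + 5870*(1/28800) = -49/9*(-1/41544) + 587/2880 = 49/373896 + 587/2880 = 3050251/14955840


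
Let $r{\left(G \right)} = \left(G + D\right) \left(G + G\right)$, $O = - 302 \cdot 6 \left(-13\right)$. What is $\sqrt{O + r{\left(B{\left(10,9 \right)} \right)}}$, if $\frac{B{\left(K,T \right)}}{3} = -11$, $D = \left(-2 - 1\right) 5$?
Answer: $2 \sqrt{6681} \approx 163.47$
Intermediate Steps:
$D = -15$ ($D = \left(-3\right) 5 = -15$)
$B{\left(K,T \right)} = -33$ ($B{\left(K,T \right)} = 3 \left(-11\right) = -33$)
$O = 23556$ ($O = \left(-302\right) \left(-78\right) = 23556$)
$r{\left(G \right)} = 2 G \left(-15 + G\right)$ ($r{\left(G \right)} = \left(G - 15\right) \left(G + G\right) = \left(-15 + G\right) 2 G = 2 G \left(-15 + G\right)$)
$\sqrt{O + r{\left(B{\left(10,9 \right)} \right)}} = \sqrt{23556 + 2 \left(-33\right) \left(-15 - 33\right)} = \sqrt{23556 + 2 \left(-33\right) \left(-48\right)} = \sqrt{23556 + 3168} = \sqrt{26724} = 2 \sqrt{6681}$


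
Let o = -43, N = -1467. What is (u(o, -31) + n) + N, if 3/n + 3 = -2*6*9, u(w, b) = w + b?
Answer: -57018/37 ≈ -1541.0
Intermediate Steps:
u(w, b) = b + w
n = -1/37 (n = 3/(-3 - 2*6*9) = 3/(-3 - 12*9) = 3/(-3 - 108) = 3/(-111) = 3*(-1/111) = -1/37 ≈ -0.027027)
(u(o, -31) + n) + N = ((-31 - 43) - 1/37) - 1467 = (-74 - 1/37) - 1467 = -2739/37 - 1467 = -57018/37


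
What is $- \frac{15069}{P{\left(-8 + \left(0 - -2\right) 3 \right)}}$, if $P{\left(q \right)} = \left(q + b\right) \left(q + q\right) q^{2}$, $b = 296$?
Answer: $\frac{5023}{1568} \approx 3.2034$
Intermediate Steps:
$P{\left(q \right)} = 2 q^{3} \left(296 + q\right)$ ($P{\left(q \right)} = \left(q + 296\right) \left(q + q\right) q^{2} = \left(296 + q\right) 2 q q^{2} = 2 q \left(296 + q\right) q^{2} = 2 q^{3} \left(296 + q\right)$)
$- \frac{15069}{P{\left(-8 + \left(0 - -2\right) 3 \right)}} = - \frac{15069}{2 \left(-8 + \left(0 - -2\right) 3\right)^{3} \left(296 - \left(8 - \left(0 - -2\right) 3\right)\right)} = - \frac{15069}{2 \left(-8 + \left(0 + 2\right) 3\right)^{3} \left(296 - \left(8 - \left(0 + 2\right) 3\right)\right)} = - \frac{15069}{2 \left(-8 + 2 \cdot 3\right)^{3} \left(296 + \left(-8 + 2 \cdot 3\right)\right)} = - \frac{15069}{2 \left(-8 + 6\right)^{3} \left(296 + \left(-8 + 6\right)\right)} = - \frac{15069}{2 \left(-2\right)^{3} \left(296 - 2\right)} = - \frac{15069}{2 \left(-8\right) 294} = - \frac{15069}{-4704} = \left(-15069\right) \left(- \frac{1}{4704}\right) = \frac{5023}{1568}$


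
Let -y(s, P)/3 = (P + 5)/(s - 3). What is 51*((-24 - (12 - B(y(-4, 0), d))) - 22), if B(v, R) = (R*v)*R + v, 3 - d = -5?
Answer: 29019/7 ≈ 4145.6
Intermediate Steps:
d = 8 (d = 3 - 1*(-5) = 3 + 5 = 8)
y(s, P) = -3*(5 + P)/(-3 + s) (y(s, P) = -3*(P + 5)/(s - 3) = -3*(5 + P)/(-3 + s))
B(v, R) = v + v*R² (B(v, R) = v*R² + v = v + v*R²)
51*((-24 - (12 - B(y(-4, 0), d))) - 22) = 51*((-24 - (12 - 3*(-5 - 1*0)/(-3 - 4)*(1 + 8²))) - 22) = 51*((-24 - (12 - 3*(-5 + 0)/(-7)*(1 + 64))) - 22) = 51*((-24 - (12 - 3*(-⅐)*(-5)*65)) - 22) = 51*((-24 - (12 - 15*65/7)) - 22) = 51*((-24 - (12 - 1*975/7)) - 22) = 51*((-24 - (12 - 975/7)) - 22) = 51*((-24 - 1*(-891/7)) - 22) = 51*((-24 + 891/7) - 22) = 51*(723/7 - 22) = 51*(569/7) = 29019/7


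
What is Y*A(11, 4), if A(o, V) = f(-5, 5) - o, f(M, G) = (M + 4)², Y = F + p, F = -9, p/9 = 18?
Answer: -1530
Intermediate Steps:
p = 162 (p = 9*18 = 162)
Y = 153 (Y = -9 + 162 = 153)
f(M, G) = (4 + M)²
A(o, V) = 1 - o (A(o, V) = (4 - 5)² - o = (-1)² - o = 1 - o)
Y*A(11, 4) = 153*(1 - 1*11) = 153*(1 - 11) = 153*(-10) = -1530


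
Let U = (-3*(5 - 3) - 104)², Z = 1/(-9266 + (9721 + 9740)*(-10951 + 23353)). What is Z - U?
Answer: -2920287277599/241346056 ≈ -12100.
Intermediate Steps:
Z = 1/241346056 (Z = 1/(-9266 + 19461*12402) = 1/(-9266 + 241355322) = 1/241346056 ≈ 4.1434e-9)
U = 12100 (U = (-3*2 - 104)² = (-6 - 104)² = (-110)² = 12100)
Z - U = 1/241346056 - 1*12100 = 1/241346056 - 12100 = -2920287277599/241346056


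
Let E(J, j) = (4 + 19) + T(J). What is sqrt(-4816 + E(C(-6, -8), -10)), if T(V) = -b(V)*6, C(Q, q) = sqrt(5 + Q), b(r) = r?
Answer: sqrt(-4793 - 6*I) ≈ 0.0433 - 69.231*I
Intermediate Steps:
T(V) = -6*V (T(V) = -V*6 = -6*V)
E(J, j) = 23 - 6*J (E(J, j) = (4 + 19) - 6*J = 23 - 6*J)
sqrt(-4816 + E(C(-6, -8), -10)) = sqrt(-4816 + (23 - 6*sqrt(5 - 6))) = sqrt(-4816 + (23 - 6*I)) = sqrt(-4793 - 6*I)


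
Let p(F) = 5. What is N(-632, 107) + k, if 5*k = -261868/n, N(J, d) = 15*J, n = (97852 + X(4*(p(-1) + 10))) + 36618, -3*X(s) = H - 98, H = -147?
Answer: -19134032604/2018275 ≈ -9480.4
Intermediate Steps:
X(s) = 245/3 (X(s) = -(-147 - 98)/3 = -1/3*(-245) = 245/3)
n = 403655/3 (n = (97852 + 245/3) + 36618 = 293801/3 + 36618 = 403655/3 ≈ 1.3455e+5)
k = -785604/2018275 (k = (-261868/403655/3)/5 = (-261868*3/403655)/5 = (1/5)*(-785604/403655) = -785604/2018275 ≈ -0.38925)
N(-632, 107) + k = 15*(-632) - 785604/2018275 = -9480 - 785604/2018275 = -19134032604/2018275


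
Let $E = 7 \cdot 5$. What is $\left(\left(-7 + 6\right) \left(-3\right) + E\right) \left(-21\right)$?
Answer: $-798$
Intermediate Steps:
$E = 35$
$\left(\left(-7 + 6\right) \left(-3\right) + E\right) \left(-21\right) = \left(\left(-7 + 6\right) \left(-3\right) + 35\right) \left(-21\right) = \left(\left(-1\right) \left(-3\right) + 35\right) \left(-21\right) = \left(3 + 35\right) \left(-21\right) = 38 \left(-21\right) = -798$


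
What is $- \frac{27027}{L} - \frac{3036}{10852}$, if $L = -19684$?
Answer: $\frac{8340585}{7628956} \approx 1.0933$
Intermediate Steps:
$- \frac{27027}{L} - \frac{3036}{10852} = - \frac{27027}{-19684} - \frac{3036}{10852} = \left(-27027\right) \left(- \frac{1}{19684}\right) - \frac{759}{2713} = \frac{3861}{2812} - \frac{759}{2713} = \frac{8340585}{7628956}$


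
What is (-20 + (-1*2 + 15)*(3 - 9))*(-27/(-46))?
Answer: -1323/23 ≈ -57.522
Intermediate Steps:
(-20 + (-1*2 + 15)*(3 - 9))*(-27/(-46)) = (-20 + (-2 + 15)*(-6))*(-27*(-1/46)) = (-20 + 13*(-6))*(27/46) = (-20 - 78)*(27/46) = -98*27/46 = -1323/23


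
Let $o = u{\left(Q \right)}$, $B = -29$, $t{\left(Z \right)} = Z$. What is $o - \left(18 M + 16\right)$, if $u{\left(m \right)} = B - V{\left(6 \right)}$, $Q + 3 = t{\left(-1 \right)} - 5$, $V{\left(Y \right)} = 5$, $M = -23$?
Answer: $364$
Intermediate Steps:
$Q = -9$ ($Q = -3 - 6 = -9$)
$u{\left(m \right)} = -34$ ($u{\left(m \right)} = -29 - 5 = -34$)
$o = -34$
$o - \left(18 M + 16\right) = -34 - \left(18 \left(-23\right) + 16\right) = -34 - \left(-414 + 16\right) = -34 - -398 = -34 + 398 = 364$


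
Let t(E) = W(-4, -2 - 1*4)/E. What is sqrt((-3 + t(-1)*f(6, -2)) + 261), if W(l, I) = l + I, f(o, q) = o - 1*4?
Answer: sqrt(278) ≈ 16.673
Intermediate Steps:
f(o, q) = -4 + o (f(o, q) = o - 4 = -4 + o)
W(l, I) = I + l
t(E) = -10/E (t(E) = ((-2 - 1*4) - 4)/E = ((-2 - 4) - 4)/E = (-6 - 4)/E = -10/E)
sqrt((-3 + t(-1)*f(6, -2)) + 261) = sqrt((-3 + (-10/(-1))*(-4 + 6)) + 261) = sqrt((-3 - 10*(-1)*2) + 261) = sqrt((-3 + 10*2) + 261) = sqrt((-3 + 20) + 261) = sqrt(17 + 261) = sqrt(278)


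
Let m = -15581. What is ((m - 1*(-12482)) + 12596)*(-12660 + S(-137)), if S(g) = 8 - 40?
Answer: -120535924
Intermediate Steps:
S(g) = -32
((m - 1*(-12482)) + 12596)*(-12660 + S(-137)) = ((-15581 - 1*(-12482)) + 12596)*(-12660 - 32) = ((-15581 + 12482) + 12596)*(-12692) = (-3099 + 12596)*(-12692) = 9497*(-12692) = -120535924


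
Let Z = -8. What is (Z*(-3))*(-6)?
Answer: -144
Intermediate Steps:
(Z*(-3))*(-6) = -8*(-3)*(-6) = 24*(-6) = -144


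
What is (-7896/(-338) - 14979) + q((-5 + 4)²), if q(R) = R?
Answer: -2527334/169 ≈ -14955.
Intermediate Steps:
(-7896/(-338) - 14979) + q((-5 + 4)²) = (-7896/(-338) - 14979) + (-5 + 4)² = (-7896*(-1)/338 - 14979) + (-1)² = (-14*(-282/169) - 14979) + 1 = (3948/169 - 14979) + 1 = -2527503/169 + 1 = -2527334/169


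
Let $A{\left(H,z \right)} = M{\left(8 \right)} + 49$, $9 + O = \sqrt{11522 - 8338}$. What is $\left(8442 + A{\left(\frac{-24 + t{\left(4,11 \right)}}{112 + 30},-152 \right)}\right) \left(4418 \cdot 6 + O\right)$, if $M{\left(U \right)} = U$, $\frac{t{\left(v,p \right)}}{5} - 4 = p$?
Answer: $225215001 + 33996 \sqrt{199} \approx 2.2569 \cdot 10^{8}$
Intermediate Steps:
$t{\left(v,p \right)} = 20 + 5 p$
$O = -9 + 4 \sqrt{199}$ ($O = -9 + \sqrt{11522 - 8338} = -9 + \sqrt{3184} = -9 + 4 \sqrt{199} \approx 47.427$)
$A{\left(H,z \right)} = 57$ ($A{\left(H,z \right)} = 8 + 49 = 57$)
$\left(8442 + A{\left(\frac{-24 + t{\left(4,11 \right)}}{112 + 30},-152 \right)}\right) \left(4418 \cdot 6 + O\right) = \left(8442 + 57\right) \left(4418 \cdot 6 - \left(9 - 4 \sqrt{199}\right)\right) = 8499 \left(26508 - \left(9 - 4 \sqrt{199}\right)\right) = 8499 \left(26499 + 4 \sqrt{199}\right) = 225215001 + 33996 \sqrt{199}$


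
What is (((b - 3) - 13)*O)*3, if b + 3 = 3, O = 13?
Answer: -624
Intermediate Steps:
b = 0 (b = -3 + 3 = 0)
(((b - 3) - 13)*O)*3 = (((0 - 3) - 13)*13)*3 = ((-3 - 13)*13)*3 = -16*13*3 = -208*3 = -624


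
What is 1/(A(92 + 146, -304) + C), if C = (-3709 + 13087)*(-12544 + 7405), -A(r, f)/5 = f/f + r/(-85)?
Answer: -1/48193533 ≈ -2.0750e-8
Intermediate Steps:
A(r, f) = -5 + r/17 (A(r, f) = -5*(f/f + r/(-85)) = -5*(1 + r*(-1/85)) = -5*(1 - r/85) = -5 + r/17)
C = -48193542 (C = 9378*(-5139) = -48193542)
1/(A(92 + 146, -304) + C) = 1/((-5 + (92 + 146)/17) - 48193542) = 1/((-5 + (1/17)*238) - 48193542) = 1/((-5 + 14) - 48193542) = 1/(9 - 48193542) = 1/(-48193533) = -1/48193533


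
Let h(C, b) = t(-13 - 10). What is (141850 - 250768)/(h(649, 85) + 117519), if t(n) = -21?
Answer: -18153/19583 ≈ -0.92698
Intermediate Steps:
h(C, b) = -21
(141850 - 250768)/(h(649, 85) + 117519) = (141850 - 250768)/(-21 + 117519) = -108918/117498 = -108918*1/117498 = -18153/19583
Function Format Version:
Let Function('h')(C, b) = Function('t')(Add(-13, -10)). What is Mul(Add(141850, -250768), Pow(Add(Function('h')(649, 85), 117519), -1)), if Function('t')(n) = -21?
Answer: Rational(-18153, 19583) ≈ -0.92698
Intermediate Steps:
Function('h')(C, b) = -21
Mul(Add(141850, -250768), Pow(Add(Function('h')(649, 85), 117519), -1)) = Mul(Add(141850, -250768), Pow(Add(-21, 117519), -1)) = Mul(-108918, Pow(117498, -1)) = Mul(-108918, Rational(1, 117498)) = Rational(-18153, 19583)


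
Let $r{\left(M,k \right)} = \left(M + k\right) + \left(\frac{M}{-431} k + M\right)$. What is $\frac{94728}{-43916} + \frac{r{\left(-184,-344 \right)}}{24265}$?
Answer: $- \frac{251735522102}{114820742485} \approx -2.1924$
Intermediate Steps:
$r{\left(M,k \right)} = k + 2 M - \frac{M k}{431}$ ($r{\left(M,k \right)} = \left(M + k\right) + \left(- \frac{M}{431} k + M\right) = \left(M + k\right) - \left(- M + \frac{M k}{431}\right) = k + 2 M - \frac{M k}{431}$)
$\frac{94728}{-43916} + \frac{r{\left(-184,-344 \right)}}{24265} = \frac{94728}{-43916} + \frac{-344 + 2 \left(-184\right) - \left(- \frac{184}{431}\right) \left(-344\right)}{24265} = 94728 \left(- \frac{1}{43916}\right) + \left(-344 - 368 - \frac{63296}{431}\right) \frac{1}{24265} = - \frac{23682}{10979} - \frac{370168}{10458215} = - \frac{251735522102}{114820742485}$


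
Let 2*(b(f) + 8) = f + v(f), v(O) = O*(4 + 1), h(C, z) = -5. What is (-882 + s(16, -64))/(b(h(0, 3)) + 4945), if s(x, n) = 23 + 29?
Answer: -415/2461 ≈ -0.16863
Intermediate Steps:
v(O) = 5*O (v(O) = O*5 = 5*O)
s(x, n) = 52
b(f) = -8 + 3*f (b(f) = -8 + (f + 5*f)/2 = -8 + (6*f)/2 = -8 + 3*f)
(-882 + s(16, -64))/(b(h(0, 3)) + 4945) = (-882 + 52)/((-8 + 3*(-5)) + 4945) = -830/((-8 - 15) + 4945) = -830/(-23 + 4945) = -830/4922 = -830*1/4922 = -415/2461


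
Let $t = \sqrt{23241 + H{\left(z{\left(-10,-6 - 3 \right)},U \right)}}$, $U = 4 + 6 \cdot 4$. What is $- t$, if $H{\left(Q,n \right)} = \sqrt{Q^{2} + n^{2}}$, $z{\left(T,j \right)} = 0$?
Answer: $- \sqrt{23269} \approx -152.54$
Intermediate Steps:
$U = 28$ ($U = 4 + 24 = 28$)
$t = \sqrt{23269}$ ($t = \sqrt{23241 + \sqrt{0^{2} + 28^{2}}} = \sqrt{23241 + \sqrt{0 + 784}} = \sqrt{23241 + \sqrt{784}} = \sqrt{23241 + 28} = \sqrt{23269} \approx 152.54$)
$- t = - \sqrt{23269}$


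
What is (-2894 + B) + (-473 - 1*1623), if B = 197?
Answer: -4793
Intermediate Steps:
(-2894 + B) + (-473 - 1*1623) = (-2894 + 197) + (-473 - 1*1623) = -2697 + (-473 - 1623) = -2697 - 2096 = -4793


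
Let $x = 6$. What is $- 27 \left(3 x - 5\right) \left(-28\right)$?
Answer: $9828$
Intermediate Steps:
$- 27 \left(3 x - 5\right) \left(-28\right) = - 27 \left(3 \cdot 6 - 5\right) \left(-28\right) = - 27 \left(18 - 5\right) \left(-28\right) = \left(-27\right) 13 \left(-28\right) = \left(-351\right) \left(-28\right) = 9828$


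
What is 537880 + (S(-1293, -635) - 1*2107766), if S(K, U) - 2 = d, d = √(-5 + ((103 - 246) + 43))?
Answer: -1569884 + I*√105 ≈ -1.5699e+6 + 10.247*I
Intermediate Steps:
d = I*√105 (d = √(-5 + (-143 + 43)) = √(-5 - 100) = √(-105) = I*√105 ≈ 10.247*I)
S(K, U) = 2 + I*√105
537880 + (S(-1293, -635) - 1*2107766) = 537880 + ((2 + I*√105) - 1*2107766) = 537880 + ((2 + I*√105) - 2107766) = 537880 + (-2107764 + I*√105) = -1569884 + I*√105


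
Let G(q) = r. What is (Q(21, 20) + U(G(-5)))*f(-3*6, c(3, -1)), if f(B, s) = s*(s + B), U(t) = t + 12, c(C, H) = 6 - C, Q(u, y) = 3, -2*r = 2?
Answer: -630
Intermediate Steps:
r = -1 (r = -1/2*2 = -1)
G(q) = -1
U(t) = 12 + t
f(B, s) = s*(B + s)
(Q(21, 20) + U(G(-5)))*f(-3*6, c(3, -1)) = (3 + (12 - 1))*((6 - 1*3)*(-3*6 + (6 - 1*3))) = (3 + 11)*((6 - 3)*(-18 + (6 - 3))) = 14*(3*(-18 + 3)) = 14*(3*(-15)) = 14*(-45) = -630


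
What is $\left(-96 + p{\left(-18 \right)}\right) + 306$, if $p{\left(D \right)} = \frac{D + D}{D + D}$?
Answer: $211$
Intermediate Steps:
$p{\left(D \right)} = 1$ ($p{\left(D \right)} = \frac{2 D}{2 D} = 2 D \frac{1}{2 D} = 1$)
$\left(-96 + p{\left(-18 \right)}\right) + 306 = \left(-96 + 1\right) + 306 = -95 + 306 = 211$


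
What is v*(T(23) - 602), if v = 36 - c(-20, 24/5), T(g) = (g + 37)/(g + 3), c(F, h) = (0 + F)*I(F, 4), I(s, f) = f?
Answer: -904336/13 ≈ -69564.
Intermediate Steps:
c(F, h) = 4*F (c(F, h) = (0 + F)*4 = F*4 = 4*F)
T(g) = (37 + g)/(3 + g)
v = 116 (v = 36 - 4*(-20) = 36 - 1*(-80) = 36 + 80 = 116)
v*(T(23) - 602) = 116*((37 + 23)/(3 + 23) - 602) = 116*(60/26 - 602) = 116*((1/26)*60 - 602) = 116*(30/13 - 602) = 116*(-7796/13) = -904336/13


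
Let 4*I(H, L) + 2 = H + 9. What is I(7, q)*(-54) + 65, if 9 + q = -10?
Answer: -124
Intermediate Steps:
q = -19 (q = -9 - 10 = -19)
I(H, L) = 7/4 + H/4 (I(H, L) = -½ + (H + 9)/4 = -½ + (9 + H)/4 = -½ + (9/4 + H/4) = 7/4 + H/4)
I(7, q)*(-54) + 65 = (7/4 + (¼)*7)*(-54) + 65 = (7/4 + 7/4)*(-54) + 65 = (7/2)*(-54) + 65 = -189 + 65 = -124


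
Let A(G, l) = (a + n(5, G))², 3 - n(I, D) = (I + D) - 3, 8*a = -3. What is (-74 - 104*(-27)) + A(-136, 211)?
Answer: 1369625/64 ≈ 21400.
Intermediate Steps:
a = -3/8 (a = (⅛)*(-3) = -3/8 ≈ -0.37500)
n(I, D) = 6 - D - I (n(I, D) = 3 - ((I + D) - 3) = 3 - ((D + I) - 3) = 3 - (-3 + D + I) = 3 + (3 - D - I) = 6 - D - I)
A(G, l) = (5/8 - G)² (A(G, l) = (-3/8 + (6 - G - 1*5))² = (-3/8 + (6 - G - 5))² = (-3/8 + (1 - G))² = (5/8 - G)²)
(-74 - 104*(-27)) + A(-136, 211) = (-74 - 104*(-27)) + (-5 + 8*(-136))²/64 = (-74 + 2808) + (-5 - 1088)²/64 = 2734 + (1/64)*(-1093)² = 2734 + (1/64)*1194649 = 2734 + 1194649/64 = 1369625/64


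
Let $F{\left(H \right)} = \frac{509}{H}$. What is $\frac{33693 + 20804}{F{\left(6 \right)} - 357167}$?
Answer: $- \frac{326982}{2142493} \approx -0.15262$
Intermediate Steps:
$\frac{33693 + 20804}{F{\left(6 \right)} - 357167} = \frac{33693 + 20804}{\frac{509}{6} - 357167} = \frac{54497}{509 \cdot \frac{1}{6} - 357167} = \frac{54497}{\frac{509}{6} - 357167} = \frac{54497}{- \frac{2142493}{6}} = 54497 \left(- \frac{6}{2142493}\right) = - \frac{326982}{2142493}$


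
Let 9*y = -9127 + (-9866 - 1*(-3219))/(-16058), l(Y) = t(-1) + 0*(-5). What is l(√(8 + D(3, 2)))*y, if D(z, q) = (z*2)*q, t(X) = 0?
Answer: 0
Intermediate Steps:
D(z, q) = 2*q*z (D(z, q) = (2*z)*q = 2*q*z)
l(Y) = 0 (l(Y) = 0 + 0*(-5) = 0 + 0 = 0)
y = -48851573/48174 (y = (-9127 + (-9866 - 1*(-3219))/(-16058))/9 = (-9127 + (-9866 + 3219)*(-1/16058))/9 = (-9127 - 6647*(-1/16058))/9 = (-9127 + 6647/16058)/9 = (⅑)*(-146554719/16058) = -48851573/48174 ≈ -1014.1)
l(√(8 + D(3, 2)))*y = 0*(-48851573/48174) = 0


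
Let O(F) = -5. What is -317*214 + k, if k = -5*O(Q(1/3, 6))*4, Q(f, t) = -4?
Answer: -67738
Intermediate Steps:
k = 100 (k = -5*(-5)*4 = 25*4 = 100)
-317*214 + k = -317*214 + 100 = -67838 + 100 = -67738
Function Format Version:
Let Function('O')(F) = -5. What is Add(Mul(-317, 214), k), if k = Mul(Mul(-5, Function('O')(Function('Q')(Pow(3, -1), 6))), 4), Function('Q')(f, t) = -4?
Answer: -67738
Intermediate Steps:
k = 100 (k = Mul(Mul(-5, -5), 4) = Mul(25, 4) = 100)
Add(Mul(-317, 214), k) = Add(Mul(-317, 214), 100) = Add(-67838, 100) = -67738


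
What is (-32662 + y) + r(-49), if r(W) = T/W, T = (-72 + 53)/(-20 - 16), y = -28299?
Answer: -107535223/1764 ≈ -60961.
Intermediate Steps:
T = 19/36 (T = -19/(-36) = -19*(-1/36) = 19/36 ≈ 0.52778)
r(W) = 19/(36*W)
(-32662 + y) + r(-49) = (-32662 - 28299) + (19/36)/(-49) = -60961 + (19/36)*(-1/49) = -60961 - 19/1764 = -107535223/1764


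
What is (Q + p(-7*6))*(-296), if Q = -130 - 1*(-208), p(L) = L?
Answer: -10656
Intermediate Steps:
Q = 78 (Q = -130 + 208 = 78)
(Q + p(-7*6))*(-296) = (78 - 7*6)*(-296) = (78 - 42)*(-296) = 36*(-296) = -10656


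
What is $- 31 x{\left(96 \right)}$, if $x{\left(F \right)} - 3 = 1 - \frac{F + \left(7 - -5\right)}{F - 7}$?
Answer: $- \frac{7688}{89} \approx -86.382$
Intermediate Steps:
$x{\left(F \right)} = 4 - \frac{12 + F}{-7 + F}$ ($x{\left(F \right)} = 3 + \left(1 - \frac{F + \left(7 - -5\right)}{F - 7}\right) = 3 + \left(1 - \frac{F + \left(7 + 5\right)}{-7 + F}\right) = 3 + \left(1 - \frac{F + 12}{-7 + F}\right) = 3 + \left(1 - \frac{12 + F}{-7 + F}\right) = 4 - \frac{12 + F}{-7 + F}$)
$- 31 x{\left(96 \right)} = - 31 \frac{-40 + 3 \cdot 96}{-7 + 96} = - 31 \frac{-40 + 288}{89} = - 31 \cdot \frac{1}{89} \cdot 248 = \left(-31\right) \frac{248}{89} = - \frac{7688}{89}$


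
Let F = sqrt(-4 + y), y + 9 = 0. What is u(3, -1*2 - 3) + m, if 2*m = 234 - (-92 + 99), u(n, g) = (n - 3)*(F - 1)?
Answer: 227/2 ≈ 113.50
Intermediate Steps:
y = -9 (y = -9 + 0 = -9)
F = I*sqrt(13) (F = sqrt(-4 - 9) = sqrt(-13) = I*sqrt(13) ≈ 3.6056*I)
u(n, g) = (-1 + I*sqrt(13))*(-3 + n) (u(n, g) = (n - 3)*(I*sqrt(13) - 1) = (-3 + n)*(-1 + I*sqrt(13)) = (-1 + I*sqrt(13))*(-3 + n))
m = 227/2 (m = (234 - (-92 + 99))/2 = (234 - 1*7)/2 = (234 - 7)/2 = (1/2)*227 = 227/2 ≈ 113.50)
u(3, -1*2 - 3) + m = (3 - 1*3 - 3*I*sqrt(13) + I*3*sqrt(13)) + 227/2 = (3 - 3 - 3*I*sqrt(13) + 3*I*sqrt(13)) + 227/2 = 0 + 227/2 = 227/2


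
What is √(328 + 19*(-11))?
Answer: √119 ≈ 10.909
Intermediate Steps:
√(328 + 19*(-11)) = √(328 - 209) = √119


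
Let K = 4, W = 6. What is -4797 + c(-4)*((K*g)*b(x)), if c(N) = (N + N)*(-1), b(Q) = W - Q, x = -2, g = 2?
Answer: -4285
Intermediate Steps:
b(Q) = 6 - Q
c(N) = -2*N (c(N) = (2*N)*(-1) = -2*N)
-4797 + c(-4)*((K*g)*b(x)) = -4797 + (-2*(-4))*((4*2)*(6 - 1*(-2))) = -4797 + 8*(8*(6 + 2)) = -4797 + 8*(8*8) = -4797 + 8*64 = -4797 + 512 = -4285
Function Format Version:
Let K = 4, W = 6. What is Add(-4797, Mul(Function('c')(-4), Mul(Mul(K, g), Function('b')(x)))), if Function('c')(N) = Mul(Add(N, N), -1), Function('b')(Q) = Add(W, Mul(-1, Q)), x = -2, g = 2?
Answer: -4285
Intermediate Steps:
Function('b')(Q) = Add(6, Mul(-1, Q))
Function('c')(N) = Mul(-2, N) (Function('c')(N) = Mul(Mul(2, N), -1) = Mul(-2, N))
Add(-4797, Mul(Function('c')(-4), Mul(Mul(K, g), Function('b')(x)))) = Add(-4797, Mul(Mul(-2, -4), Mul(Mul(4, 2), Add(6, Mul(-1, -2))))) = Add(-4797, Mul(8, Mul(8, Add(6, 2)))) = Add(-4797, Mul(8, Mul(8, 8))) = Add(-4797, Mul(8, 64)) = Add(-4797, 512) = -4285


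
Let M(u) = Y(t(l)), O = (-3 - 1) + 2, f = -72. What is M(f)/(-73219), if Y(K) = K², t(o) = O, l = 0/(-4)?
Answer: -4/73219 ≈ -5.4631e-5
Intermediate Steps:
l = 0 (l = 0*(-¼) = 0)
O = -2 (O = -4 + 2 = -2)
t(o) = -2
M(u) = 4 (M(u) = (-2)² = 4)
M(f)/(-73219) = 4/(-73219) = 4*(-1/73219) = -4/73219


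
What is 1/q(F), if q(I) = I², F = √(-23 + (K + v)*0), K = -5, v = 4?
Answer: -1/23 ≈ -0.043478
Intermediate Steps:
F = I*√23 (F = √(-23 + (-5 + 4)*0) = √(-23 - 1*0) = √(-23 + 0) = √(-23) = I*√23 ≈ 4.7958*I)
1/q(F) = 1/((I*√23)²) = 1/(-23) = -1/23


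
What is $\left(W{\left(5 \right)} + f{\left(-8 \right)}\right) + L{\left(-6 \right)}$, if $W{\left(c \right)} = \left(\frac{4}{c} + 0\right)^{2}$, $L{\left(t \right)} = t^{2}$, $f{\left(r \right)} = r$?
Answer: $\frac{716}{25} \approx 28.64$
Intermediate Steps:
$W{\left(c \right)} = \frac{16}{c^{2}}$ ($W{\left(c \right)} = \left(\frac{4}{c}\right)^{2} = \frac{16}{c^{2}}$)
$\left(W{\left(5 \right)} + f{\left(-8 \right)}\right) + L{\left(-6 \right)} = \left(\frac{16}{25} - 8\right) + \left(-6\right)^{2} = \left(16 \cdot \frac{1}{25} - 8\right) + 36 = \left(\frac{16}{25} - 8\right) + 36 = - \frac{184}{25} + 36 = \frac{716}{25}$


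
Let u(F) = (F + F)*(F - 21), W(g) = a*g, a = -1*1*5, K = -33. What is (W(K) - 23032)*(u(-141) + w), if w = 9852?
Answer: -1269941712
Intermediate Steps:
a = -5 (a = -1*5 = -5)
W(g) = -5*g
u(F) = 2*F*(-21 + F) (u(F) = (2*F)*(-21 + F) = 2*F*(-21 + F))
(W(K) - 23032)*(u(-141) + w) = (-5*(-33) - 23032)*(2*(-141)*(-21 - 141) + 9852) = (165 - 23032)*(2*(-141)*(-162) + 9852) = -22867*(45684 + 9852) = -22867*55536 = -1269941712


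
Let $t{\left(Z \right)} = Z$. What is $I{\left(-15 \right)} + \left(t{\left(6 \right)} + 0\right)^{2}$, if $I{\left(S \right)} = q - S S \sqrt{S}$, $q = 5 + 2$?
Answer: $43 - 225 i \sqrt{15} \approx 43.0 - 871.42 i$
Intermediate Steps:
$q = 7$
$I{\left(S \right)} = 7 - S^{\frac{5}{2}}$ ($I{\left(S \right)} = 7 - S S \sqrt{S} = 7 - S^{2} \sqrt{S} = 7 - S^{\frac{5}{2}}$)
$I{\left(-15 \right)} + \left(t{\left(6 \right)} + 0\right)^{2} = \left(7 - \left(-15\right)^{\frac{5}{2}}\right) + \left(6 + 0\right)^{2} = \left(7 - 225 i \sqrt{15}\right) + 6^{2} = \left(7 - 225 i \sqrt{15}\right) + 36 = 43 - 225 i \sqrt{15}$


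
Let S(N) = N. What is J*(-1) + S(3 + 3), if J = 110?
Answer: -104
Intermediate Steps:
J*(-1) + S(3 + 3) = 110*(-1) + (3 + 3) = -110 + 6 = -104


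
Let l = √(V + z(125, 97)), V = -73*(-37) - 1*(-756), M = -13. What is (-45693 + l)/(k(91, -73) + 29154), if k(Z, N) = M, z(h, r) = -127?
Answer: -45693/29141 + 3*√370/29141 ≈ -1.5660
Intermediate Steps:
V = 3457 (V = 2701 + 756 = 3457)
k(Z, N) = -13
l = 3*√370 (l = √(3457 - 127) = √3330 = 3*√370 ≈ 57.706)
(-45693 + l)/(k(91, -73) + 29154) = (-45693 + 3*√370)/(-13 + 29154) = (-45693 + 3*√370)/29141 = (-45693 + 3*√370)*(1/29141) = -45693/29141 + 3*√370/29141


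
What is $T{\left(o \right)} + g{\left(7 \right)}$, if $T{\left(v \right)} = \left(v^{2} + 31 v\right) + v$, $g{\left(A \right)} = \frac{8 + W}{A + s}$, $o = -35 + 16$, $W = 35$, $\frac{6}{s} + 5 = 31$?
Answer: $- \frac{22659}{94} \approx -241.05$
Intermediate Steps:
$s = \frac{3}{13}$ ($s = \frac{6}{-5 + 31} = \frac{6}{26} = 6 \cdot \frac{1}{26} = \frac{3}{13} \approx 0.23077$)
$o = -19$
$g{\left(A \right)} = \frac{43}{\frac{3}{13} + A}$ ($g{\left(A \right)} = \frac{8 + 35}{A + \frac{3}{13}} = \frac{43}{\frac{3}{13} + A}$)
$T{\left(v \right)} = v^{2} + 32 v$
$T{\left(o \right)} + g{\left(7 \right)} = - 19 \left(32 - 19\right) + \frac{559}{3 + 13 \cdot 7} = \left(-19\right) 13 + \frac{559}{3 + 91} = -247 + \frac{559}{94} = - \frac{22659}{94}$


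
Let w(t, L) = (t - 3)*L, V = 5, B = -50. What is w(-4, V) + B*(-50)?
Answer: 2465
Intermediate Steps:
w(t, L) = L*(-3 + t) (w(t, L) = (-3 + t)*L = L*(-3 + t))
w(-4, V) + B*(-50) = 5*(-3 - 4) - 50*(-50) = 5*(-7) + 2500 = -35 + 2500 = 2465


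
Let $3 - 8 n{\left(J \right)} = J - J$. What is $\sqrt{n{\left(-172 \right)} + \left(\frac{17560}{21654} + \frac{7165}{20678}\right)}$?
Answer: $\frac{\sqrt{696687433776174}}{21321972} \approx 1.2379$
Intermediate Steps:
$n{\left(J \right)} = \frac{3}{8}$ ($n{\left(J \right)} = \frac{3}{8} - \frac{J - J}{8} = \frac{3}{8} - 0 = \frac{3}{8} + 0 = \frac{3}{8}$)
$\sqrt{n{\left(-172 \right)} + \left(\frac{17560}{21654} + \frac{7165}{20678}\right)} = \sqrt{\frac{3}{8} + \left(\frac{17560}{21654} + \frac{7165}{20678}\right)} = \sqrt{\frac{3}{8} + \left(17560 \cdot \frac{1}{21654} + 7165 \cdot \frac{1}{20678}\right)} = \sqrt{\frac{3}{8} + \left(\frac{8780}{10827} + \frac{7165}{20678}\right)} = \sqrt{\frac{3}{8} + \frac{259128295}{223880706}} = \sqrt{\frac{1372334239}{895522824}} = \frac{\sqrt{696687433776174}}{21321972}$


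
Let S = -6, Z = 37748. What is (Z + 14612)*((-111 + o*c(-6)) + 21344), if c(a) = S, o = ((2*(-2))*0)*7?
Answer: 1111759880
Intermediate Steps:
o = 0 (o = -4*0*7 = 0*7 = 0)
c(a) = -6
(Z + 14612)*((-111 + o*c(-6)) + 21344) = (37748 + 14612)*((-111 + 0*(-6)) + 21344) = 52360*((-111 + 0) + 21344) = 52360*(-111 + 21344) = 52360*21233 = 1111759880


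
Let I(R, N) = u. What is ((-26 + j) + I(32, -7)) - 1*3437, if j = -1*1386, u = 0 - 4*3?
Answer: -4861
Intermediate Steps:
u = -12 (u = 0 - 12 = -12)
j = -1386
I(R, N) = -12
((-26 + j) + I(32, -7)) - 1*3437 = ((-26 - 1386) - 12) - 1*3437 = (-1412 - 12) - 3437 = -1424 - 3437 = -4861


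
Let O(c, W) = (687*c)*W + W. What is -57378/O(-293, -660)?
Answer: -9563/22141900 ≈ -0.00043190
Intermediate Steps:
O(c, W) = W + 687*W*c (O(c, W) = 687*W*c + W = W + 687*W*c)
-57378/O(-293, -660) = -57378*(-1/(660*(1 + 687*(-293)))) = -57378*(-1/(660*(1 - 201291))) = -57378/((-660*(-201290))) = -57378/132851400 = -57378*1/132851400 = -9563/22141900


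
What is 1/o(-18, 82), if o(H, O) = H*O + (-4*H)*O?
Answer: 1/4428 ≈ 0.00022584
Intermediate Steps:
o(H, O) = -3*H*O (o(H, O) = H*O - 4*H*O = -3*H*O)
1/o(-18, 82) = 1/(-3*(-18)*82) = 1/4428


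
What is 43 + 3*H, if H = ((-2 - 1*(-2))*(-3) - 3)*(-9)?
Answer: 124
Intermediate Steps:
H = 27 (H = ((-2 + 2)*(-3) - 3)*(-9) = (0*(-3) - 3)*(-9) = (0 - 3)*(-9) = -3*(-9) = 27)
43 + 3*H = 43 + 3*27 = 43 + 81 = 124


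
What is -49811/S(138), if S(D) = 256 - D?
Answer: -49811/118 ≈ -422.13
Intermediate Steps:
-49811/S(138) = -49811/(256 - 1*138) = -49811/(256 - 138) = -49811/118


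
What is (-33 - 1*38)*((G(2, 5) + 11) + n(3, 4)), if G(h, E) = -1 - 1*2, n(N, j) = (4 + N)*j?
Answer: -2556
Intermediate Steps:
n(N, j) = j*(4 + N)
G(h, E) = -3 (G(h, E) = -1 - 2 = -3)
(-33 - 1*38)*((G(2, 5) + 11) + n(3, 4)) = (-33 - 1*38)*((-3 + 11) + 4*(4 + 3)) = (-33 - 38)*(8 + 4*7) = -71*(8 + 28) = -71*36 = -2556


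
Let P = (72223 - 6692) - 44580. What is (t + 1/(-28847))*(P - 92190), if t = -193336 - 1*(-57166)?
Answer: 39976232900407/4121 ≈ 9.7006e+9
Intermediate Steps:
P = 20951 (P = 65531 - 44580 = 20951)
t = -136170 (t = -193336 + 57166 = -136170)
(t + 1/(-28847))*(P - 92190) = (-136170 + 1/(-28847))*(20951 - 92190) = (-136170 - 1/28847)*(-71239) = -3928095991/28847*(-71239) = 39976232900407/4121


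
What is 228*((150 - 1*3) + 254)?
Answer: 91428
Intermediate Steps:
228*((150 - 1*3) + 254) = 228*((150 - 3) + 254) = 228*(147 + 254) = 228*401 = 91428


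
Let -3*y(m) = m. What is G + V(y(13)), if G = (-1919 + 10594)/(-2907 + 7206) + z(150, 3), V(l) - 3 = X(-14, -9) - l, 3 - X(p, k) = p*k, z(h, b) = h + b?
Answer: 169171/4299 ≈ 39.351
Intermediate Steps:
z(h, b) = b + h
X(p, k) = 3 - k*p (X(p, k) = 3 - p*k = 3 - k*p)
y(m) = -m/3
V(l) = -120 - l (V(l) = 3 + ((3 - 1*(-9)*(-14)) - l) = 3 + ((3 - 126) - l) = 3 + (-123 - l) = -120 - l)
G = 666422/4299 (G = (-1919 + 10594)/(-2907 + 7206) + (3 + 150) = 8675/4299 + 153 = 666422/4299 ≈ 155.02)
G + V(y(13)) = 666422/4299 + (-120 - (-1)*13/3) = 666422/4299 + (-120 - 1*(-13/3)) = 666422/4299 + (-120 + 13/3) = 666422/4299 - 347/3 = 169171/4299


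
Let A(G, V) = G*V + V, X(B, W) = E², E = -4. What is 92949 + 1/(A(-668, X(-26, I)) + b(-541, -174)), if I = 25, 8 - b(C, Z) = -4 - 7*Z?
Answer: 1104048221/11878 ≈ 92949.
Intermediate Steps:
b(C, Z) = 12 + 7*Z (b(C, Z) = 8 - (-4 - 7*Z) = 8 + (4 + 7*Z) = 12 + 7*Z)
X(B, W) = 16 (X(B, W) = (-4)² = 16)
A(G, V) = V + G*V
92949 + 1/(A(-668, X(-26, I)) + b(-541, -174)) = 92949 + 1/(16*(1 - 668) + (12 + 7*(-174))) = 92949 + 1/(16*(-667) + (12 - 1218)) = 92949 + 1/(-10672 - 1206) = 92949 + 1/(-11878) = 92949 - 1/11878 = 1104048221/11878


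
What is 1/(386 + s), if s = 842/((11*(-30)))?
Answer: 165/63269 ≈ 0.0026079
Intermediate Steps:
s = -421/165 (s = 842/(-330) = 842*(-1/330) = -421/165 ≈ -2.5515)
1/(386 + s) = 1/(386 - 421/165) = 1/(63269/165) = 165/63269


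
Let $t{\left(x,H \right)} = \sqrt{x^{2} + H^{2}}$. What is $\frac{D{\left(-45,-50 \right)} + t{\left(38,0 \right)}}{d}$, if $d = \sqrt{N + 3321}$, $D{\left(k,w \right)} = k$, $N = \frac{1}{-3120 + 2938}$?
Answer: $- \frac{7 \sqrt{110004622}}{604421} \approx -0.12147$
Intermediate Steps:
$N = - \frac{1}{182}$ ($N = \frac{1}{-182} = - \frac{1}{182} \approx -0.0054945$)
$t{\left(x,H \right)} = \sqrt{H^{2} + x^{2}}$
$d = \frac{\sqrt{110004622}}{182}$ ($d = \sqrt{- \frac{1}{182} + 3321} = \sqrt{\frac{604421}{182}} = \frac{\sqrt{110004622}}{182} \approx 57.628$)
$\frac{D{\left(-45,-50 \right)} + t{\left(38,0 \right)}}{d} = \frac{-45 + \sqrt{0^{2} + 38^{2}}}{\frac{1}{182} \sqrt{110004622}} = \left(-45 + \sqrt{0 + 1444}\right) \frac{\sqrt{110004622}}{604421} = \left(-45 + \sqrt{1444}\right) \frac{\sqrt{110004622}}{604421} = \left(-45 + 38\right) \frac{\sqrt{110004622}}{604421} = - 7 \frac{\sqrt{110004622}}{604421} = - \frac{7 \sqrt{110004622}}{604421}$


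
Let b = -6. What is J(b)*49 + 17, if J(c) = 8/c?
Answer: -145/3 ≈ -48.333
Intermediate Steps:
J(b)*49 + 17 = (8/(-6))*49 + 17 = (8*(-1/6))*49 + 17 = -4/3*49 + 17 = -196/3 + 17 = -145/3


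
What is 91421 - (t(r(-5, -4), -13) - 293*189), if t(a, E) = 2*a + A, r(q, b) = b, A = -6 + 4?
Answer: 146808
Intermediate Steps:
A = -2
t(a, E) = -2 + 2*a (t(a, E) = 2*a - 2 = -2 + 2*a)
91421 - (t(r(-5, -4), -13) - 293*189) = 91421 - ((-2 + 2*(-4)) - 293*189) = 91421 - ((-2 - 8) - 55377) = 91421 - (-10 - 55377) = 91421 - 1*(-55387) = 91421 + 55387 = 146808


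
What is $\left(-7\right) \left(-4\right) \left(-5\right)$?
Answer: $-140$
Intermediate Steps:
$\left(-7\right) \left(-4\right) \left(-5\right) = 28 \left(-5\right) = -140$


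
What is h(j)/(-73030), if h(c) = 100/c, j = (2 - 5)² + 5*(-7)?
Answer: 5/94939 ≈ 5.2665e-5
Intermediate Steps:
j = -26 (j = (-3)² - 35 = 9 - 35 = -26)
h(j)/(-73030) = (100/(-26))/(-73030) = (100*(-1/26))*(-1/73030) = -50/13*(-1/73030) = 5/94939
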